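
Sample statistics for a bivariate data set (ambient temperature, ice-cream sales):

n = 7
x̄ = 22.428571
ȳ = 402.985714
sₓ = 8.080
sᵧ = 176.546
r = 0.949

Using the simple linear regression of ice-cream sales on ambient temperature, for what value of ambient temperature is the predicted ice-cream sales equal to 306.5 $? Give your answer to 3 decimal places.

b = r · sᵧ/sₓ = 0.949 · 176.546/8.08 = 20.735415
a = ȳ − b·x̄ = 402.985714 − 20.735415·22.428571 = -62.080016
Set a + b·x = 306.5: x = (306.5 − (-62.080016)) / 20.735415 = 17.775386

17.775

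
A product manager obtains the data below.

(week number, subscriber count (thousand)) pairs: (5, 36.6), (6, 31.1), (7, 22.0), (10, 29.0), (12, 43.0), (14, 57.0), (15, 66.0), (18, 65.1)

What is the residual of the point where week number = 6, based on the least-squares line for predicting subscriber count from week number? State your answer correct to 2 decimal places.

n = 8, Σx = 87, Σy = 349.8, Σxy = 4289.4, Σx² = 1099
Sxx = Σx² − (Σx)²/n = 1099 − 946.125 = 152.875
Sxy = Σxy − (Σx)(Σy)/n = 4289.4 − 3804.075 = 485.325
b = Sxy/Sxx = 485.325/152.875 = 3.174652
a = ȳ − b·x̄ = 43.725 − 3.174652·10.875 = 9.200654
ŷ(6) = 9.200654 + 3.174652·6 = 28.248569
residual = y − ŷ = 31.1 − 28.248569 = 2.851431

2.85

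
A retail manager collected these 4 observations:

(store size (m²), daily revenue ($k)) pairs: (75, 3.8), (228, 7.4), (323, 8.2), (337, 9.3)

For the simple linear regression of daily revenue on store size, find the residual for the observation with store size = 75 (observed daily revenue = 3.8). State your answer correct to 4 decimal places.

-0.1660

n = 4, Σx = 963, Σy = 28.7, Σxy = 7754.9, Σx² = 275507
Sxx = Σx² − (Σx)²/n = 275507 − 231842.25 = 43664.75
Sxy = Σxy − (Σx)(Σy)/n = 7754.9 − 6909.525 = 845.375
b = Sxy/Sxx = 845.375/43664.75 = 0.019361
a = ȳ − b·x̄ = 7.175 − 0.019361·240.75 = 2.513940
ŷ(75) = 2.513940 + 0.019361·75 = 3.965983
residual = y − ŷ = 3.8 − 3.965983 = -0.165983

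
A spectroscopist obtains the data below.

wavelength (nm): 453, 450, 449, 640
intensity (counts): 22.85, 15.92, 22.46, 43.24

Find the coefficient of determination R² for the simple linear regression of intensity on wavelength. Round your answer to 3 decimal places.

0.931

n = 4, Σx = 1992, Σy = 104.47, Σxy = 55273.19, Σx² = 1018910, Σy² = 3149.7181
Sxx = Σx² − (Σx)²/n = 1018910 − 992016 = 26894
Sxy = Σxy − (Σx)(Σy)/n = 55273.19 − 52026.06 = 3247.13
Syy = Σy² − (Σy)²/n = 3149.7181 − 2728.495225 = 421.222875
R² = Sxy²/(Sxx·Syy) = (3247.13)²/(26894·421.222875) = 0.930748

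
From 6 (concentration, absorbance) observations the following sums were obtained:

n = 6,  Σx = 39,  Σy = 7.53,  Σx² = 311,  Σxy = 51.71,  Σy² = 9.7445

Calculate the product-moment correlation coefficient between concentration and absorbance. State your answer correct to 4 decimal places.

Sxx = Σx² − (Σx)²/n = 311 − 253.5 = 57.5
Sxy = Σxy − (Σx)(Σy)/n = 51.71 − 48.945 = 2.765
Syy = Σy² − (Σy)²/n = 9.7445 − 9.45015 = 0.29435
r = Sxy/√(Sxx·Syy) = 2.765/√(16.925125) = 2.765/4.114016 = 0.672093

0.6721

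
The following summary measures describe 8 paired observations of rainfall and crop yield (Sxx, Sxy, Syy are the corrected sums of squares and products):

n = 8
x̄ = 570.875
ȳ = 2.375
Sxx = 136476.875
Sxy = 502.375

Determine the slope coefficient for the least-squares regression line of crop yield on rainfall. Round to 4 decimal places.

b = Sxy/Sxx = 502.375/136476.875 = 0.003681

0.0037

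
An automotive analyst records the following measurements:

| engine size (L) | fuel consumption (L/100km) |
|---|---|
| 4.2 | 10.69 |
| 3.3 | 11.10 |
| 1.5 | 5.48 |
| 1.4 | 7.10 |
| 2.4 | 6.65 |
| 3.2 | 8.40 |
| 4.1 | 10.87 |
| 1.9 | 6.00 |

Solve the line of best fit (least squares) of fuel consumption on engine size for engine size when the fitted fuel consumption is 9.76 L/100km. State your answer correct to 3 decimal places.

3.538

n = 8, Σx = 22, Σy = 66.29, Σxy = 198.495, Σx² = 69.16
Sxx = Σx² − (Σx)²/n = 69.16 − 60.5 = 8.66
Sxy = Σxy − (Σx)(Σy)/n = 198.495 − 182.2975 = 16.1975
b = Sxy/Sxx = 16.1975/8.66 = 1.870381
a = ȳ − b·x̄ = 8.28625 − 1.870381·2.75 = 3.142702
Set a + b·x = 9.76: x = (9.76 − 3.142702) / 1.870381 = 3.537941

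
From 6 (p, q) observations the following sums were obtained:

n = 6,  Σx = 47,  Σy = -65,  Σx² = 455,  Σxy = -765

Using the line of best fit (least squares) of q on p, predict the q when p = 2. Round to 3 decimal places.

6.353

Sxx = Σx² − (Σx)²/n = 455 − 368.166667 = 86.833333
Sxy = Σxy − (Σx)(Σy)/n = -765 − (-509.166667) = -255.833333
b = Sxy/Sxx = -255.833333/86.833333 = -2.946257
a = ȳ − b·x̄ = -10.833333 − (-2.946257)·7.833333 = 12.245681
ŷ(2) = a + b·2 = 12.245681 + (-2.946257)·2 = 6.353167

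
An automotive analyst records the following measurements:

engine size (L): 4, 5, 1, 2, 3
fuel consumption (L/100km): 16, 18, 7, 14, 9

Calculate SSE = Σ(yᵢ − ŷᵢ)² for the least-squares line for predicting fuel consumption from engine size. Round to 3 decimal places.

n = 5, Σx = 15, Σy = 64, Σxy = 216, Σx² = 55, Σy² = 906
Sxx = Σx² − (Σx)²/n = 55 − 45 = 10
Sxy = Σxy − (Σx)(Σy)/n = 216 − 192 = 24
Syy = Σy² − (Σy)²/n = 906 − 819.2 = 86.8
b = Sxy/Sxx = 24/10 = 2.4
SSE = Syy − b·Sxy = 86.8 − 2.4·24 = 29.2

29.200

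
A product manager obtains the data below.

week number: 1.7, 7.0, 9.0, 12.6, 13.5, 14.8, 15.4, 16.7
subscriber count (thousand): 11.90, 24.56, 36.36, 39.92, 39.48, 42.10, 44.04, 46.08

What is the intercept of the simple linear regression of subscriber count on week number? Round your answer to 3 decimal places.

10.370

n = 8, Σx = 90.7, Σy = 284.44, Σxy = 3626.194, Σx² = 1208.99
Sxx = Σx² − (Σx)²/n = 1208.99 − 1028.31125 = 180.67875
Sxy = Σxy − (Σx)(Σy)/n = 3626.194 − 3224.8385 = 401.3555
b = Sxy/Sxx = 401.3555/180.67875 = 2.221376
a = ȳ − b·x̄ = 35.555 − 2.221376·11.3375 = 10.370146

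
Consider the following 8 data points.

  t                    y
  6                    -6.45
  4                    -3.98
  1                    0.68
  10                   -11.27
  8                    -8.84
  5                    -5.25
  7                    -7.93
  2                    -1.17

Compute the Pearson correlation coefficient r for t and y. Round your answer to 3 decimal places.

-0.998

n = 8, Σx = 43, Σy = -44.21, Σxy = -321.46, Σx² = 295, Σy² = 354.8801
Sxx = Σx² − (Σx)²/n = 295 − 231.125 = 63.875
Sxy = Σxy − (Σx)(Σy)/n = -321.46 − (-237.62875) = -83.83125
Syy = Σy² − (Σy)²/n = 354.8801 − 244.315513 = 110.564588
r = Sxy/√(Sxx·Syy) = -83.83125/√(7062.313027) = -83.83125/84.037569 = -0.997545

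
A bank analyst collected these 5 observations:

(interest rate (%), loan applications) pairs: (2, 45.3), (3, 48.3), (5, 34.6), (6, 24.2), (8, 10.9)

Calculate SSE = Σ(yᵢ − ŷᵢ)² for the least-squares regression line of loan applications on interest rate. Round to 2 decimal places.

57.08

n = 5, Σx = 24, Σy = 163.3, Σxy = 640.9, Σx² = 138, Σy² = 6286.59
Sxx = Σx² − (Σx)²/n = 138 − 115.2 = 22.8
Sxy = Σxy − (Σx)(Σy)/n = 640.9 − 783.84 = -142.94
Syy = Σy² − (Σy)²/n = 6286.59 − 5333.378 = 953.212
b = Sxy/Sxx = -142.94/22.8 = -6.269298
SSE = Syy − b·Sxy = 953.212 − (-6.269298)·(-142.94) = 57.078509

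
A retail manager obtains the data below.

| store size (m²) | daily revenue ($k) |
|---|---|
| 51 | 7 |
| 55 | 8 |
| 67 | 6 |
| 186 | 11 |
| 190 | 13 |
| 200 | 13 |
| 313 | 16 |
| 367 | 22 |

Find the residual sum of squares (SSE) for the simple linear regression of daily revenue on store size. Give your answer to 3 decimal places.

n = 8, Σx = 1429, Σy = 96, Σxy = 21397, Σx² = 353469, Σy² = 1348
Sxx = Σx² − (Σx)²/n = 353469 − 255255.125 = 98213.875
Sxy = Σxy − (Σx)(Σy)/n = 21397 − 17148 = 4249
Syy = Σy² − (Σy)²/n = 1348 − 1152 = 196
b = Sxy/Sxx = 4249/98213.875 = 0.043263
SSE = Syy − b·Sxy = 196 − 0.043263·4249 = 12.176676

12.177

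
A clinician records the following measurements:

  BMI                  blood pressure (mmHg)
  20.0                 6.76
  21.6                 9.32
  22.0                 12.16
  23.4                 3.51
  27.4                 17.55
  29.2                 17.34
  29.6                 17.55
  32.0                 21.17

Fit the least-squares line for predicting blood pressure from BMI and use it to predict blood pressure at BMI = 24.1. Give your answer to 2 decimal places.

n = 8, Σx = 205.2, Σy = 105.36, Σxy = 2870.284, Σx² = 5401.68
Sxx = Σx² − (Σx)²/n = 5401.68 − 5263.38 = 138.3
Sxy = Σxy − (Σx)(Σy)/n = 2870.284 − 2702.484 = 167.8
b = Sxy/Sxx = 167.8/138.3 = 1.213304
a = ȳ − b·x̄ = 13.17 − 1.213304·25.65 = -17.951258
ŷ(24.1) = a + b·24.1 = -17.951258 + 1.213304·24.1 = 11.289378

11.29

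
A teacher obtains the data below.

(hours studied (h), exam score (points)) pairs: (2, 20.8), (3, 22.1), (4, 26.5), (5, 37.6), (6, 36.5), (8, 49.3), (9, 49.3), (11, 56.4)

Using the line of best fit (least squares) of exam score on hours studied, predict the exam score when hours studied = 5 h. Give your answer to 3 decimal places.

n = 8, Σx = 48, Σy = 298.5, Σxy = 2079.4, Σx² = 356
Sxx = Σx² − (Σx)²/n = 356 − 288 = 68
Sxy = Σxy − (Σx)(Σy)/n = 2079.4 − 1791 = 288.4
b = Sxy/Sxx = 288.4/68 = 4.241176
a = ȳ − b·x̄ = 37.3125 − 4.241176·6 = 11.865441
ŷ(5) = a + b·5 = 11.865441 + 4.241176·5 = 33.071324

33.071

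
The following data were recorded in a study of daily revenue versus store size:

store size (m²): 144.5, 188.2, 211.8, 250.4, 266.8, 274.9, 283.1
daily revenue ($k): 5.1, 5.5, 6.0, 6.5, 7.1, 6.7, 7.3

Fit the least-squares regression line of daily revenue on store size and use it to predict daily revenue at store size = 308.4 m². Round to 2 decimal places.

7.50

n = 7, Σx = 1619.7, Σy = 44.2, Σxy = 10473.19, Σx² = 390756.75
Sxx = Σx² − (Σx)²/n = 390756.75 − 374775.441429 = 15981.308571
Sxy = Σxy − (Σx)(Σy)/n = 10473.19 − 10227.248571 = 245.941429
b = Sxy/Sxx = 245.941429/15981.308571 = 0.015389
a = ȳ − b·x̄ = 6.314286 − 0.015389·231.385714 = 2.753418
ŷ(308.4) = a + b·308.4 = 2.753418 + 0.015389·308.4 = 7.499483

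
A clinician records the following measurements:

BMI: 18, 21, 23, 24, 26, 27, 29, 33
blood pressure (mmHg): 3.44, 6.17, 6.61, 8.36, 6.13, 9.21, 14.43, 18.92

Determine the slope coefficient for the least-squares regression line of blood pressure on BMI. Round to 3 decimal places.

n = 8, Σx = 201, Σy = 73.27, Σxy = 1995.04, Σx² = 5205
Sxx = Σx² − (Σx)²/n = 5205 − 5050.125 = 154.875
Sxy = Σxy − (Σx)(Σy)/n = 1995.04 − 1840.90875 = 154.13125
b = Sxy/Sxx = 154.13125/154.875 = 0.995198

0.995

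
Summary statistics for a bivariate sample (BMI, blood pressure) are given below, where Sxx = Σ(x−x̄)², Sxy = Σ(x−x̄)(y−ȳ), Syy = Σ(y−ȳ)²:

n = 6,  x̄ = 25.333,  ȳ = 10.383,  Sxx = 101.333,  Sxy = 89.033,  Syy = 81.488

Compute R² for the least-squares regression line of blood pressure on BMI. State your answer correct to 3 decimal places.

R² = Sxy²/(Sxx·Syy) = (89.033)²/(101.333·81.488) = 0.959970

0.960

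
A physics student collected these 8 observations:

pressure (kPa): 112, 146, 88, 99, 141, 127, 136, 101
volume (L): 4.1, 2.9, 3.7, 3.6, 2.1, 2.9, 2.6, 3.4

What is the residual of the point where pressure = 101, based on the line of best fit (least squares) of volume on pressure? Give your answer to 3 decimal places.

n = 8, Σx = 950, Σy = 25.3, Σxy = 2926, Σx² = 116112
Sxx = Σx² − (Σx)²/n = 116112 − 112812.5 = 3299.5
Sxy = Σxy − (Σx)(Σy)/n = 2926 − 3004.375 = -78.375
b = Sxy/Sxx = -78.375/3299.5 = -0.023754
a = ȳ − b·x̄ = 3.1625 − (-0.023754)·118.75 = 5.983240
ŷ(101) = 5.983240 + (-0.023754)·101 = 3.584126
residual = y − ŷ = 3.4 − 3.584126 = -0.184126

-0.184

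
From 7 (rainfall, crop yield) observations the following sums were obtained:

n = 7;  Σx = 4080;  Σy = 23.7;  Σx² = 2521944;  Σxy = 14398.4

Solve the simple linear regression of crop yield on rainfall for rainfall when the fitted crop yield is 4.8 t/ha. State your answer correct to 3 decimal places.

930.902

Sxx = Σx² − (Σx)²/n = 2521944 − 2378057.142857 = 143886.857143
Sxy = Σxy − (Σx)(Σy)/n = 14398.4 − 13813.714286 = 584.685714
b = Sxy/Sxx = 584.685714/143886.857143 = 0.004064
a = ȳ − b·x̄ = 3.385714 − 0.004064·582.857143 = 1.017268
Set a + b·x = 4.8: x = (4.8 − 1.017268) / 0.004064 = 930.902463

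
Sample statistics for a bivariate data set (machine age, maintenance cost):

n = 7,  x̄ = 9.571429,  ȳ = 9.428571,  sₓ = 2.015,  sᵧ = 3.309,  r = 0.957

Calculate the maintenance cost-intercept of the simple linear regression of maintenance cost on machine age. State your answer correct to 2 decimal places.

-5.61

b = r · sᵧ/sₓ = 0.957 · 3.309/2.015 = 1.571570
a = ȳ − b·x̄ = 9.428571 − 1.571570·9.571429 = -5.613597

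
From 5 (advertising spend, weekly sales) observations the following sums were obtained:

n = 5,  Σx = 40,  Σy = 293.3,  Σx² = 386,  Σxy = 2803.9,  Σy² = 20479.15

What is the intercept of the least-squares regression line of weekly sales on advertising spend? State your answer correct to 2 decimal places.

3.21

Sxx = Σx² − (Σx)²/n = 386 − 320 = 66
Sxy = Σxy − (Σx)(Σy)/n = 2803.9 − 2346.4 = 457.5
b = Sxy/Sxx = 457.5/66 = 6.931818
a = ȳ − b·x̄ = 58.66 − 6.931818·8 = 3.205455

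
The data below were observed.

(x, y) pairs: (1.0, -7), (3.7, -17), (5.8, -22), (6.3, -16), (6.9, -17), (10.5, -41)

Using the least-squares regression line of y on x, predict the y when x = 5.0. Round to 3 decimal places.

-17.772

n = 6, Σx = 34.2, Σy = -120, Σxy = -846.1, Σx² = 245.88
Sxx = Σx² − (Σx)²/n = 245.88 − 194.94 = 50.94
Sxy = Σxy − (Σx)(Σy)/n = -846.1 − (-684) = -162.1
b = Sxy/Sxx = -162.1/50.94 = -3.182175
a = ȳ − b·x̄ = -20 − (-3.182175)·5.7 = -1.861602
ŷ(5.0) = a + b·5.0 = -1.861602 + (-3.182175)·5 = -17.772477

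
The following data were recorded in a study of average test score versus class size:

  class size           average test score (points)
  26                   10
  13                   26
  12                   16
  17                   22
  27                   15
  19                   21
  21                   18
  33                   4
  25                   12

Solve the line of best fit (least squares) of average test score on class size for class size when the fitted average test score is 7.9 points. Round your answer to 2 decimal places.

n = 9, Σx = 193, Σy = 144, Σxy = 2778, Σx² = 4523
Sxx = Σx² − (Σx)²/n = 4523 − 4138.777778 = 384.222222
Sxy = Σxy − (Σx)(Σy)/n = 2778 − 3088 = -310
b = Sxy/Sxx = -310/384.222222 = -0.806825
a = ȳ − b·x̄ = 16 − (-0.806825)·21.444444 = 33.301909
Set a + b·x = 7.9: x = (7.9 − 33.301909) / (-0.806825) = 31.483799

31.48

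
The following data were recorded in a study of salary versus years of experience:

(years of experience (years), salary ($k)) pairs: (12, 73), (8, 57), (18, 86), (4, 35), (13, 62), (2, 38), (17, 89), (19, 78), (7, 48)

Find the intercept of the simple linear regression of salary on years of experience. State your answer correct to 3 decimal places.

28.928

n = 9, Σx = 100, Σy = 566, Σxy = 7233, Σx² = 1420
Sxx = Σx² − (Σx)²/n = 1420 − 1111.111111 = 308.888889
Sxy = Σxy − (Σx)(Σy)/n = 7233 − 6288.888889 = 944.111111
b = Sxy/Sxx = 944.111111/308.888889 = 3.056475
a = ȳ − b·x̄ = 62.888889 − 3.056475·11.111111 = 28.928058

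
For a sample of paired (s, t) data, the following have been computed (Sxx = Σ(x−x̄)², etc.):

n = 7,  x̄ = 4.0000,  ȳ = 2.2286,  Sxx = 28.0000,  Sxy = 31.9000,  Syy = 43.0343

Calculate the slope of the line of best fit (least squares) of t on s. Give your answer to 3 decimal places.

1.139

b = Sxy/Sxx = 31.9/28 = 1.139286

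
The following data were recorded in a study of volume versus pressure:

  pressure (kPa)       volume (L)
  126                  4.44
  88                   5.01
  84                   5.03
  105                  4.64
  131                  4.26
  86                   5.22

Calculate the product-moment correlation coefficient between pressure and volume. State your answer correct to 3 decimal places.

n = 6, Σx = 620, Σy = 28.6, Σxy = 2917.02, Σx² = 66258, Σy² = 137.0402
Sxx = Σx² − (Σx)²/n = 66258 − 64066.666667 = 2191.333333
Sxy = Σxy − (Σx)(Σy)/n = 2917.02 − 2955.333333 = -38.313333
Syy = Σy² − (Σy)²/n = 137.0402 − 136.326667 = 0.713533
r = Sxy/√(Sxx·Syy) = -38.313333/√(1563.589378) = -38.313333/39.542248 = -0.968921

-0.969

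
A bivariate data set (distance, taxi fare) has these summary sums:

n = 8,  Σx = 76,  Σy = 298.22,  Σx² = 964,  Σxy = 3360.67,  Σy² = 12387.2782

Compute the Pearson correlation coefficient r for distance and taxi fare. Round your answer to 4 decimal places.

Sxx = Σx² − (Σx)²/n = 964 − 722 = 242
Sxy = Σxy − (Σx)(Σy)/n = 3360.67 − 2833.09 = 527.58
Syy = Σy² − (Σy)²/n = 12387.2782 − 11116.89605 = 1270.38215
r = Sxy/√(Sxx·Syy) = 527.58/√(307432.4803) = 527.58/554.465942 = 0.951510

0.9515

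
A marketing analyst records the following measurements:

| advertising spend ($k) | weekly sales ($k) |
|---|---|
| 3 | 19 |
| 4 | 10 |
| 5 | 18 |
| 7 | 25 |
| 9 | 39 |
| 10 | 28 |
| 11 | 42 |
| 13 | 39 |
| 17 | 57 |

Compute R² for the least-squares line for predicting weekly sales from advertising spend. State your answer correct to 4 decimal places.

n = 9, Σx = 79, Σy = 277, Σxy = 2931, Σx² = 859, Σy² = 10249
Sxx = Σx² − (Σx)²/n = 859 − 693.444444 = 165.555556
Sxy = Σxy − (Σx)(Σy)/n = 2931 − 2431.444444 = 499.555556
Syy = Σy² − (Σy)²/n = 10249 − 8525.444444 = 1723.555556
R² = Sxy²/(Sxx·Syy) = (499.555556)²/(165.555556·1723.555556) = 0.874578

0.8746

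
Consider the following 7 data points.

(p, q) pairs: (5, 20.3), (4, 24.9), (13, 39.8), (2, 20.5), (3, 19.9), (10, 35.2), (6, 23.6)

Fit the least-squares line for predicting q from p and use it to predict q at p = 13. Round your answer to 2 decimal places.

39.42

n = 7, Σx = 43, Σy = 184.2, Σxy = 1312.8, Σx² = 359
Sxx = Σx² − (Σx)²/n = 359 − 264.142857 = 94.857143
Sxy = Σxy − (Σx)(Σy)/n = 1312.8 − 1131.514286 = 181.285714
b = Sxy/Sxx = 181.285714/94.857143 = 1.911145
a = ȳ − b·x̄ = 26.314286 − 1.911145·6.142857 = 14.574398
ŷ(13) = a + b·13 = 14.574398 + 1.911145·13 = 39.419277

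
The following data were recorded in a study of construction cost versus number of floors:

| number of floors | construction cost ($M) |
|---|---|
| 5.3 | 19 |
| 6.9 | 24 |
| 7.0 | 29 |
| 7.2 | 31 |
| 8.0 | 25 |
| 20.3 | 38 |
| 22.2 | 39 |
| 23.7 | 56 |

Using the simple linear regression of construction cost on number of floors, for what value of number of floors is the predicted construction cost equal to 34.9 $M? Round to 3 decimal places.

14.325

n = 8, Σx = 100.6, Σy = 261, Σxy = 3856.9, Σx² = 1707.16
Sxx = Σx² − (Σx)²/n = 1707.16 − 1265.045 = 442.115
Sxy = Σxy − (Σx)(Σy)/n = 3856.9 − 3282.075 = 574.825
b = Sxy/Sxx = 574.825/442.115 = 1.300171
a = ȳ − b·x̄ = 32.625 − 1.300171·12.575 = 16.275353
Set a + b·x = 34.9: x = (34.9 − 16.275353) / 1.300171 = 14.324770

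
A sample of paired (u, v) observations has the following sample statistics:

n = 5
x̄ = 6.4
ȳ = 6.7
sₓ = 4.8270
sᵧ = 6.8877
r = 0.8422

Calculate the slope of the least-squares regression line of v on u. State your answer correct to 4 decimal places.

1.2017

b = r · sᵧ/sₓ = 0.8422 · 6.8877/4.827 = 1.201745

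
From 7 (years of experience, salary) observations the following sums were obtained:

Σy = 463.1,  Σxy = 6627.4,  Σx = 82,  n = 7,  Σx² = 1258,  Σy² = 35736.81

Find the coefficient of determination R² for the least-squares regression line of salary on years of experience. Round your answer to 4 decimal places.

0.9534

Sxx = Σx² − (Σx)²/n = 1258 − 960.571429 = 297.428571
Sxy = Σxy − (Σx)(Σy)/n = 6627.4 − 5424.885714 = 1202.514286
Syy = Σy² − (Σy)²/n = 35736.81 − 30637.372857 = 5099.437143
R² = Sxy²/(Sxx·Syy) = (1202.514286)²/(297.428571·5099.437143) = 0.953401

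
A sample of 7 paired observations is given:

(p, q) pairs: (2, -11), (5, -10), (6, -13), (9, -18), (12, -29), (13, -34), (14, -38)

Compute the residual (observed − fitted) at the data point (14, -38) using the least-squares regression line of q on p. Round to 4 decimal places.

n = 7, Σx = 61, Σy = -153, Σxy = -1634, Σx² = 655
Sxx = Σx² − (Σx)²/n = 655 − 531.571429 = 123.428571
Sxy = Σxy − (Σx)(Σy)/n = -1634 − (-1333.285714) = -300.714286
b = Sxy/Sxx = -300.714286/123.428571 = -2.436343
a = ȳ − b·x̄ = -21.857143 − (-2.436343)·8.714286 = -0.626157
ŷ(14) = -0.626157 + (-2.436343)·14 = -34.734954
residual = y − ŷ = -38 − (-34.734954) = -3.265046

-3.2650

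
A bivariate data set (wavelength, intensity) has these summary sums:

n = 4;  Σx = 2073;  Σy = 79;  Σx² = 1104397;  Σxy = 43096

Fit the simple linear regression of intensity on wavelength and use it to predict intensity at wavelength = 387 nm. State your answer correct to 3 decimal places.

10.345

Sxx = Σx² − (Σx)²/n = 1104397 − 1074332.25 = 30064.75
Sxy = Σxy − (Σx)(Σy)/n = 43096 − 40941.75 = 2154.25
b = Sxy/Sxx = 2154.25/30064.75 = 0.071654
a = ȳ − b·x̄ = 19.75 − 0.071654·518.25 = -17.384520
ŷ(387) = a + b·387 = -17.384520 + 0.071654·387 = 10.345454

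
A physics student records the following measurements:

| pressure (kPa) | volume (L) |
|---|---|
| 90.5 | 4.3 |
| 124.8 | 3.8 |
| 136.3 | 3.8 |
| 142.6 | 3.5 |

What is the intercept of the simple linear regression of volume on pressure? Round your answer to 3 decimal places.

5.547

n = 4, Σx = 494.2, Σy = 15.4, Σxy = 1880.43, Σx² = 62677.74
Sxx = Σx² − (Σx)²/n = 62677.74 − 61058.41 = 1619.33
Sxy = Σxy − (Σx)(Σy)/n = 1880.43 − 1902.67 = -22.24
b = Sxy/Sxx = -22.24/1619.33 = -0.013734
a = ȳ − b·x̄ = 3.85 − (-0.013734)·123.55 = 5.546845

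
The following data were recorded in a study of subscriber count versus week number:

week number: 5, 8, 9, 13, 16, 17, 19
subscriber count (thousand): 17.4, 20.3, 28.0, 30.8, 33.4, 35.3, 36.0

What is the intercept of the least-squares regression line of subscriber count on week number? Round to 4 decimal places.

n = 7, Σx = 87, Σy = 201.2, Σxy = 2720.3, Σx² = 1245
Sxx = Σx² − (Σx)²/n = 1245 − 1081.285714 = 163.714286
Sxy = Σxy − (Σx)(Σy)/n = 2720.3 − 2500.628571 = 219.671429
b = Sxy/Sxx = 219.671429/163.714286 = 1.341798
a = ȳ − b·x̄ = 28.742857 − 1.341798·12.428571 = 12.066230

12.0662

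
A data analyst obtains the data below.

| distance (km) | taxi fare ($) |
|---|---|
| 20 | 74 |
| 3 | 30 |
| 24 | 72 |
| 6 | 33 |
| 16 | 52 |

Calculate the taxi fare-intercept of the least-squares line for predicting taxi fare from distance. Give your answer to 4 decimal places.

n = 5, Σx = 69, Σy = 261, Σxy = 4328, Σx² = 1277
Sxx = Σx² − (Σx)²/n = 1277 − 952.2 = 324.8
Sxy = Σxy − (Σx)(Σy)/n = 4328 − 3601.8 = 726.2
b = Sxy/Sxx = 726.2/324.8 = 2.235837
a = ȳ − b·x̄ = 52.2 − 2.235837·13.8 = 21.345443

21.3454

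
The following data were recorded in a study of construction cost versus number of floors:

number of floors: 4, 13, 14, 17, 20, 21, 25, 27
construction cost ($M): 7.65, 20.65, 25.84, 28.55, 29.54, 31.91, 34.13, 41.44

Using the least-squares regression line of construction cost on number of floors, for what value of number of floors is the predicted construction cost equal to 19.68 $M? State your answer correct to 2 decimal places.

n = 8, Σx = 141, Σy = 219.71, Σxy = 4379.2, Σx² = 2865
Sxx = Σx² − (Σx)²/n = 2865 − 2485.125 = 379.875
Sxy = Σxy − (Σx)(Σy)/n = 4379.2 − 3872.38875 = 506.81125
b = Sxy/Sxx = 506.81125/379.875 = 1.334153
a = ȳ − b·x̄ = 27.46375 − 1.334153·17.625 = 3.949309
Set a + b·x = 19.68: x = (19.68 − 3.949309) / 1.334153 = 11.790773

11.79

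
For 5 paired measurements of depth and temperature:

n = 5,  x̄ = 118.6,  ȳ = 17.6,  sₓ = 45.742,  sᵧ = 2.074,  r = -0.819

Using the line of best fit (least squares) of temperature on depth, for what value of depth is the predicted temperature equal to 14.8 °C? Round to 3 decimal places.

194.002

b = r · sᵧ/sₓ = -0.819 · 2.074/45.742 = -0.037134
a = ȳ − b·x̄ = 17.6 − (-0.037134)·118.6 = 22.004151
Set a + b·x = 14.8: x = (14.8 − 22.004151) / (-0.037134) = 194.001594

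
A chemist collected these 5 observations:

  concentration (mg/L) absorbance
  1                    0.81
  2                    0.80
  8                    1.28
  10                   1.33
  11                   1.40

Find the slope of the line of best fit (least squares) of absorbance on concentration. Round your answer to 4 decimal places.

n = 5, Σx = 32, Σy = 5.62, Σxy = 41.35, Σx² = 290
Sxx = Σx² − (Σx)²/n = 290 − 204.8 = 85.2
Sxy = Σxy − (Σx)(Σy)/n = 41.35 − 35.968 = 5.382
b = Sxy/Sxx = 5.382/85.2 = 0.063169

0.0632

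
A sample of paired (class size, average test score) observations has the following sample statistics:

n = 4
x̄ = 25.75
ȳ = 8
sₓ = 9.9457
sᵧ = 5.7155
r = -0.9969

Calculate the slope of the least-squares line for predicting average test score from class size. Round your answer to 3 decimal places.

b = r · sᵧ/sₓ = -0.9969 · 5.7155/9.9457 = -0.572889

-0.573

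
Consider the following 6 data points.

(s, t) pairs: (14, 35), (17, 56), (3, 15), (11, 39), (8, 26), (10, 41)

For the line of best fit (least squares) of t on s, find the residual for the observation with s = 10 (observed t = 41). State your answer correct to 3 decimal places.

6.977

n = 6, Σx = 63, Σy = 212, Σxy = 2534, Σx² = 779
Sxx = Σx² − (Σx)²/n = 779 − 661.5 = 117.5
Sxy = Σxy − (Σx)(Σy)/n = 2534 − 2226 = 308
b = Sxy/Sxx = 308/117.5 = 2.621277
a = ȳ − b·x̄ = 35.333333 − 2.621277·10.5 = 7.809929
ŷ(10) = 7.809929 + 2.621277·10 = 34.022695
residual = y − ŷ = 41 − 34.022695 = 6.977305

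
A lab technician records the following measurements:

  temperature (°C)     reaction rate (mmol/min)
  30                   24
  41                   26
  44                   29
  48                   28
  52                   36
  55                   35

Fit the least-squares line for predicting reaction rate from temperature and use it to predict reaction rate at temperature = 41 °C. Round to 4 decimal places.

n = 6, Σx = 270, Σy = 178, Σxy = 8203, Σx² = 12550
Sxx = Σx² − (Σx)²/n = 12550 − 12150 = 400
Sxy = Σxy − (Σx)(Σy)/n = 8203 − 8010 = 193
b = Sxy/Sxx = 193/400 = 0.4825
a = ȳ − b·x̄ = 29.666667 − 0.4825·45 = 7.954167
ŷ(41) = a + b·41 = 7.954167 + 0.4825·41 = 27.736667

27.7367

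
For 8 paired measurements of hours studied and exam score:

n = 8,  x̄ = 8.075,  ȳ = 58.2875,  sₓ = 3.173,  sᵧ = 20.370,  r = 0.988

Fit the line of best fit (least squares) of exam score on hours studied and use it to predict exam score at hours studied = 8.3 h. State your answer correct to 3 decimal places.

59.715

b = r · sᵧ/sₓ = 0.988 · 20.37/3.173 = 6.342754
a = ȳ − b·x̄ = 58.2875 − 6.342754·8.075 = 7.069757
ŷ(8.3) = a + b·8.3 = 7.069757 + 6.342754·8.3 = 59.714620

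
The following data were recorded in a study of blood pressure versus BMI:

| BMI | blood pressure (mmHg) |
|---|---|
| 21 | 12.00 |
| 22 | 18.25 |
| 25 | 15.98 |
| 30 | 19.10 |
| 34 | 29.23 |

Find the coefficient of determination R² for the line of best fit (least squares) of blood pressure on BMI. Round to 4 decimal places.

0.7698

n = 5, Σx = 132, Σy = 94.56, Σxy = 2619.82, Σx² = 3606, Σy² = 1951.6258
Sxx = Σx² − (Σx)²/n = 3606 − 3484.8 = 121.2
Sxy = Σxy − (Σx)(Σy)/n = 2619.82 − 2496.384 = 123.436
Syy = Σy² − (Σy)²/n = 1951.6258 − 1788.31872 = 163.30708
R² = Sxy²/(Sxx·Syy) = (123.436)²/(121.2·163.30708) = 0.769797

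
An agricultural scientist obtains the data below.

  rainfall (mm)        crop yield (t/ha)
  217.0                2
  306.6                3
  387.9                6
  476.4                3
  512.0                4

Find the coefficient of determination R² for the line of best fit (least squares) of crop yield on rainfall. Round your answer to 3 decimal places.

n = 5, Σx = 1899.9, Σy = 18, Σxy = 7158.4, Σx² = 780659.93, Σy² = 74
Sxx = Σx² − (Σx)²/n = 780659.93 − 721924.002 = 58735.928
Sxy = Σxy − (Σx)(Σy)/n = 7158.4 − 6839.64 = 318.76
Syy = Σy² − (Σy)²/n = 74 − 64.8 = 9.2
R² = Sxy²/(Sxx·Syy) = (318.76)²/(58735.928·9.2) = 0.188034

0.188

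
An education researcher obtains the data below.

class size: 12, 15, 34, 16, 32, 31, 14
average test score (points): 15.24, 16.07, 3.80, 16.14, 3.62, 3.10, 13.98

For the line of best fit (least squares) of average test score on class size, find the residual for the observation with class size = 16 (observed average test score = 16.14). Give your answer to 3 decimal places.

n = 7, Σx = 154, Σy = 71.95, Σxy = 1219.03, Σx² = 3962
Sxx = Σx² − (Σx)²/n = 3962 − 3388 = 574
Sxy = Σxy − (Σx)(Σy)/n = 1219.03 − 1582.9 = -363.87
b = Sxy/Sxx = -363.87/574 = -0.633920
a = ȳ − b·x̄ = 10.278571 − (-0.633920)·22 = 24.224808
ŷ(16) = 24.224808 + (-0.633920)·16 = 14.082091
residual = y − ŷ = 16.14 − 14.082091 = 2.057909

2.058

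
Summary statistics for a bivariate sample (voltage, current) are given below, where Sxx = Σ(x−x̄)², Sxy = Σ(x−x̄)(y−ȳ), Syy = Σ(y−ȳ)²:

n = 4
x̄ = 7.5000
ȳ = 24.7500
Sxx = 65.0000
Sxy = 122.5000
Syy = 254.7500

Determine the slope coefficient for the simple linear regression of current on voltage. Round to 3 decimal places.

b = Sxy/Sxx = 122.5/65 = 1.884615

1.885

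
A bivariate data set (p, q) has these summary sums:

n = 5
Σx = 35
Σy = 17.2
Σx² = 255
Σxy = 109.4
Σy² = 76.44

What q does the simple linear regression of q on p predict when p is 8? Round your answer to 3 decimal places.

2.340

Sxx = Σx² − (Σx)²/n = 255 − 245 = 10
Sxy = Σxy − (Σx)(Σy)/n = 109.4 − 120.4 = -11
b = Sxy/Sxx = -11/10 = -1.1
a = ȳ − b·x̄ = 3.44 − (-1.1)·7 = 11.14
ŷ(8) = a + b·8 = 11.14 + (-1.1)·8 = 2.34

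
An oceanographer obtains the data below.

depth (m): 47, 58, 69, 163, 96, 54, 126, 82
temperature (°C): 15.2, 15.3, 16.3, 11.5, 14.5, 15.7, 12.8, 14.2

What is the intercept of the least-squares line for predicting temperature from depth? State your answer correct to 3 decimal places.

17.648

n = 8, Σx = 695, Σy = 115.5, Σxy = 9618, Σx² = 71635
Sxx = Σx² − (Σx)²/n = 71635 − 60378.125 = 11256.875
Sxy = Σxy − (Σx)(Σy)/n = 9618 − 10034.0625 = -416.0625
b = Sxy/Sxx = -416.0625/11256.875 = -0.036961
a = ȳ − b·x̄ = 14.4375 − (-0.036961)·86.875 = 17.648465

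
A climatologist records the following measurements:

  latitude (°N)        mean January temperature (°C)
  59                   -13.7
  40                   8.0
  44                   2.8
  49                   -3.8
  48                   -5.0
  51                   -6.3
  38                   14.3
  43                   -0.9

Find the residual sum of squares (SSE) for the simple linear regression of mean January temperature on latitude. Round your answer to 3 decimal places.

53.151

n = 8, Σx = 372, Σy = -4.6, Σxy = -607.9, Σx² = 17616, Σy² = 543.96
Sxx = Σx² − (Σx)²/n = 17616 − 17298 = 318
Sxy = Σxy − (Σx)(Σy)/n = -607.9 − (-213.9) = -394
Syy = Σy² − (Σy)²/n = 543.96 − 2.645 = 541.315
b = Sxy/Sxx = -394/318 = -1.238994
SSE = Syy − b·Sxy = 541.315 − (-1.238994)·(-394) = 53.151478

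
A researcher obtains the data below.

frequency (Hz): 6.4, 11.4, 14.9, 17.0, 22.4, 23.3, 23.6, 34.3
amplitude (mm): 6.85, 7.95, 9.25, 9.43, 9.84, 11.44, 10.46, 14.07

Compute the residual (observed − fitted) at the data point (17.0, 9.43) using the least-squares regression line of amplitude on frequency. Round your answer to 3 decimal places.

0.055

n = 8, Σx = 153.3, Σy = 79.29, Σxy = 1649.03, Σx² = 3460.03
Sxx = Σx² − (Σx)²/n = 3460.03 − 2937.61125 = 522.41875
Sxy = Σxy − (Σx)(Σy)/n = 1649.03 − 1519.394625 = 129.635375
b = Sxy/Sxx = 129.635375/522.41875 = 0.248145
a = ȳ − b·x̄ = 9.91125 − 0.248145·19.1625 = 5.156180
ŷ(17.0) = 5.156180 + 0.248145·17 = 9.374637
residual = y − ŷ = 9.43 − 9.374637 = 0.055363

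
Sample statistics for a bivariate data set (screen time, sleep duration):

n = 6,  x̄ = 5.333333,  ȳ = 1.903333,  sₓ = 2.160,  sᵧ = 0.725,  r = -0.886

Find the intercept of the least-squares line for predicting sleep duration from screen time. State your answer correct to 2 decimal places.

3.49

b = r · sᵧ/sₓ = -0.886 · 0.725/2.16 = -0.297384
a = ȳ − b·x̄ = 1.903333 − (-0.297384)·5.333333 = 3.489382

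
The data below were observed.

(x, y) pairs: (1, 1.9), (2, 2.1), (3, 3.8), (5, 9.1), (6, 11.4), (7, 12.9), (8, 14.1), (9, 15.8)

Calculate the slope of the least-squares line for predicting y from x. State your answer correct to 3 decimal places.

n = 8, Σx = 41, Σy = 71.1, Σxy = 476.7, Σx² = 269
Sxx = Σx² − (Σx)²/n = 269 − 210.125 = 58.875
Sxy = Σxy − (Σx)(Σy)/n = 476.7 − 364.3875 = 112.3125
b = Sxy/Sxx = 112.3125/58.875 = 1.907643

1.908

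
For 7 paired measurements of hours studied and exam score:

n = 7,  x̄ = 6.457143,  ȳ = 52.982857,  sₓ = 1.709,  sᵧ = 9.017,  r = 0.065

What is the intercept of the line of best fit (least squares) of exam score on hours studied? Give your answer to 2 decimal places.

50.77

b = r · sᵧ/sₓ = 0.065 · 9.017/1.709 = 0.342952
a = ȳ − b·x̄ = 52.982857 − 0.342952·6.457143 = 50.768367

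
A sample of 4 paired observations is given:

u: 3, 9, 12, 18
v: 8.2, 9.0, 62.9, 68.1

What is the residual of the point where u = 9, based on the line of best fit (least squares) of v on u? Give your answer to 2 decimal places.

-21.25

n = 4, Σx = 42, Σy = 148.2, Σxy = 2086.2, Σx² = 558
Sxx = Σx² − (Σx)²/n = 558 − 441 = 117
Sxy = Σxy − (Σx)(Σy)/n = 2086.2 − 1556.1 = 530.1
b = Sxy/Sxx = 530.1/117 = 4.530769
a = ȳ − b·x̄ = 37.05 − 4.530769·10.5 = -10.523077
ŷ(9) = -10.523077 + 4.530769·9 = 30.253846
residual = y − ŷ = 9.0 − 30.253846 = -21.253846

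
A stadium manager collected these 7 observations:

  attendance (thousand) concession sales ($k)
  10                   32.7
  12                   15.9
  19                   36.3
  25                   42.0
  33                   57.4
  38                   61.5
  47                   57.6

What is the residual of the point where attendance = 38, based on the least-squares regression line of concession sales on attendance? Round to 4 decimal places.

5.5619

n = 7, Σx = 184, Σy = 303.4, Σxy = 9195.9, Σx² = 5972
Sxx = Σx² − (Σx)²/n = 5972 − 4836.571429 = 1135.428571
Sxy = Σxy − (Σx)(Σy)/n = 9195.9 − 7975.085714 = 1220.814286
b = Sxy/Sxx = 1220.814286/1135.428571 = 1.075201
a = ȳ − b·x̄ = 43.342857 − 1.075201·26.285714 = 15.080423
ŷ(38) = 15.080423 + 1.075201·38 = 55.938072
residual = y − ŷ = 61.5 − 55.938072 = 5.561928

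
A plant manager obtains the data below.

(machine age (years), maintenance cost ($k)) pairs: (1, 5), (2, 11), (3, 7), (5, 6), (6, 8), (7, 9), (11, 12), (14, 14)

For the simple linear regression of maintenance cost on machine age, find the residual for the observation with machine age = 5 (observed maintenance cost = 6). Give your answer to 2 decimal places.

n = 8, Σx = 49, Σy = 72, Σxy = 517, Σx² = 441
Sxx = Σx² − (Σx)²/n = 441 − 300.125 = 140.875
Sxy = Σxy − (Σx)(Σy)/n = 517 − 441 = 76
b = Sxy/Sxx = 76/140.875 = 0.539485
a = ȳ − b·x̄ = 9 − 0.539485·6.125 = 5.695652
ŷ(5) = 5.695652 + 0.539485·5 = 8.393079
residual = y − ŷ = 6 − 8.393079 = -2.393079

-2.39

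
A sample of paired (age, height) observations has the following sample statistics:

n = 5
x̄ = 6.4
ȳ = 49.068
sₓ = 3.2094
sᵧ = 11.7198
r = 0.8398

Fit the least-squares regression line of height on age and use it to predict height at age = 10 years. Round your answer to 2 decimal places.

60.11

b = r · sᵧ/sₓ = 0.8398 · 11.7198/3.2094 = 3.066707
a = ȳ − b·x̄ = 49.068 − 3.066707·6.4 = 29.441078
ŷ(10) = a + b·10 = 29.441078 + 3.066707·10 = 60.108144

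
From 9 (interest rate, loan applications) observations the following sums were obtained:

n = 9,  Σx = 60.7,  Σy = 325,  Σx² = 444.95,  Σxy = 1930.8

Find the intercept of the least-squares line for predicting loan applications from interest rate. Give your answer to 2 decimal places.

85.64

Sxx = Σx² − (Σx)²/n = 444.95 − 409.387778 = 35.562222
Sxy = Σxy − (Σx)(Σy)/n = 1930.8 − 2191.944444 = -261.144444
b = Sxy/Sxx = -261.144444/35.562222 = -7.343311
a = ȳ − b·x̄ = 36.111111 − (-7.343311)·6.744444 = 85.637662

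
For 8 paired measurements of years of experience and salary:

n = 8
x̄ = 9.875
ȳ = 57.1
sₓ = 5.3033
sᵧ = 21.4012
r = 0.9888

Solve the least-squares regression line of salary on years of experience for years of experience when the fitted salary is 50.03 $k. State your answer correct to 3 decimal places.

b = r · sᵧ/sₓ = 0.9888 · 21.4012/5.3033 = 3.990253
a = ȳ − b·x̄ = 57.1 − 3.990253·9.875 = 17.696256
Set a + b·x = 50.03: x = (50.03 − 17.696256) / 3.990253 = 8.103182

8.103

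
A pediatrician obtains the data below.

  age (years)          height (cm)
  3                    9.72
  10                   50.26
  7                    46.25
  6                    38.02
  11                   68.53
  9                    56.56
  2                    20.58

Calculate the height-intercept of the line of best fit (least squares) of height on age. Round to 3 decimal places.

2.743

n = 7, Σx = 48, Σy = 289.92, Σxy = 2387.66, Σx² = 400
Sxx = Σx² − (Σx)²/n = 400 − 329.142857 = 70.857143
Sxy = Σxy − (Σx)(Σy)/n = 2387.66 − 1988.022857 = 399.637143
b = Sxy/Sxx = 399.637143/70.857143 = 5.640040
a = ȳ − b·x̄ = 41.417143 − 5.640040·6.857143 = 2.742581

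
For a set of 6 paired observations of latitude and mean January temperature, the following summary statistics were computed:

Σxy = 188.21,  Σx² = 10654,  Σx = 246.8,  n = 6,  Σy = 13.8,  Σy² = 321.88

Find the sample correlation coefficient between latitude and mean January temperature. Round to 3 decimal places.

Sxx = Σx² − (Σx)²/n = 10654 − 10151.706667 = 502.293333
Sxy = Σxy − (Σx)(Σy)/n = 188.21 − 567.64 = -379.43
Syy = Σy² − (Σy)²/n = 321.88 − 31.74 = 290.14
r = Sxy/√(Sxx·Syy) = -379.43/√(145735.387733) = -379.43/381.753045 = -0.993915

-0.994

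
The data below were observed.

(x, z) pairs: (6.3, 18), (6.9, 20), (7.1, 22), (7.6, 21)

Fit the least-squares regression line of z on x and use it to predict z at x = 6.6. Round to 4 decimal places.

n = 4, Σx = 27.9, Σy = 81, Σxy = 567.2, Σx² = 195.47
Sxx = Σx² − (Σx)²/n = 195.47 − 194.6025 = 0.8675
Sxy = Σxy − (Σx)(Σy)/n = 567.2 − 564.975 = 2.225
b = Sxy/Sxx = 2.225/0.8675 = 2.564841
a = ȳ − b·x̄ = 20.25 − 2.564841·6.975 = 2.360231
ŷ(6.6) = a + b·6.6 = 2.360231 + 2.564841·6.6 = 19.288184

19.2882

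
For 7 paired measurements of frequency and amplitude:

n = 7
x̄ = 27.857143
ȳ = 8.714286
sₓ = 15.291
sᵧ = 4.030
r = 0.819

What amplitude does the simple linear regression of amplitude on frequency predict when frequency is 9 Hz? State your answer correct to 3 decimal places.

4.644

b = r · sᵧ/sₓ = 0.819 · 4.03/15.291 = 0.215851
a = ȳ − b·x̄ = 8.714286 − 0.215851·27.857143 = 2.701308
ŷ(9) = a + b·9 = 2.701308 + 0.215851·9 = 4.643962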